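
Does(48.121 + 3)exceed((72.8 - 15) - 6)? No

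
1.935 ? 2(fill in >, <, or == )<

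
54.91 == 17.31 False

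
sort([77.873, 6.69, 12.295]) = [6.69, 12.295, 77.873]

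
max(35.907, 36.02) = 36.02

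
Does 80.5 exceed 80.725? No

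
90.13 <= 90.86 True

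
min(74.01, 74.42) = 74.01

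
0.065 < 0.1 True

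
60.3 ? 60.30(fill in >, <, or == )==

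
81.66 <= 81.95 True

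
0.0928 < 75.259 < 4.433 False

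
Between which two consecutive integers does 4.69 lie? 4 and 5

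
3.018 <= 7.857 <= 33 True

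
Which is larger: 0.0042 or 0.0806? 0.0806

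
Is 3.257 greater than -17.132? Yes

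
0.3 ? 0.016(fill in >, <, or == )>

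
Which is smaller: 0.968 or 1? 0.968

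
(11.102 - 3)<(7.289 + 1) True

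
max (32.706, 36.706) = 36.706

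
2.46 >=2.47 False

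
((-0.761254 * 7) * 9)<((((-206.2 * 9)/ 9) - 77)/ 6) True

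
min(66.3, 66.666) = 66.3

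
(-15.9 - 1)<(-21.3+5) True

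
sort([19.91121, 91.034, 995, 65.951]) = [19.91121, 65.951, 91.034, 995]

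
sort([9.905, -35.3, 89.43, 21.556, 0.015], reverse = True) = [89.43, 21.556, 9.905, 0.015, -35.3]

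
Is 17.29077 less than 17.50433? Yes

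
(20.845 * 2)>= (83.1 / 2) True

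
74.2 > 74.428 False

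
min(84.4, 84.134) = 84.134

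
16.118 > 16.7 False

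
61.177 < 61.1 False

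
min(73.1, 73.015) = 73.015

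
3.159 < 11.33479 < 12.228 True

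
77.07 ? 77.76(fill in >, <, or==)<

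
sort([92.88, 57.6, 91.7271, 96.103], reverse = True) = [96.103, 92.88, 91.7271, 57.6]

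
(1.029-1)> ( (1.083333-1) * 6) False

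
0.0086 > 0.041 False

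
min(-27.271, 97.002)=-27.271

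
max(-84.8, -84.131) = -84.131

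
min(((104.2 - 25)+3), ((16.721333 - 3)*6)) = 82.2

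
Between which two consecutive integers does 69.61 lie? 69 and 70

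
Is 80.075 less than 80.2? Yes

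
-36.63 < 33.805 True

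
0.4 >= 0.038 True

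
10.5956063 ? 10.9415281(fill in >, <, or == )<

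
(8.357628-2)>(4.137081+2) True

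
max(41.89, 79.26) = 79.26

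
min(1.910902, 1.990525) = 1.910902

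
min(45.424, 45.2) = 45.2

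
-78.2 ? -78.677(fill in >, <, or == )>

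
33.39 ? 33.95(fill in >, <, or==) <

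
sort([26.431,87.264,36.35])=[26.431,36.35,87.264]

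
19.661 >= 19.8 False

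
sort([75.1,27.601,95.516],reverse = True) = [95.516,75.1,27.601]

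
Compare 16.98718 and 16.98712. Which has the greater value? 16.98718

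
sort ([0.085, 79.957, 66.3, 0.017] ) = [0.017, 0.085, 66.3, 79.957]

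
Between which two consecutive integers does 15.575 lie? 15 and 16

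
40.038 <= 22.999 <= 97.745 False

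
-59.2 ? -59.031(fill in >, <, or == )<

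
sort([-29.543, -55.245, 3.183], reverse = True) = [3.183, -29.543, -55.245]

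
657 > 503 True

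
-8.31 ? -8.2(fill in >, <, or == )<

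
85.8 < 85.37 False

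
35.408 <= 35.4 False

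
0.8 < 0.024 False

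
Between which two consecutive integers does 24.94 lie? 24 and 25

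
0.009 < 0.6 True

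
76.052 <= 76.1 True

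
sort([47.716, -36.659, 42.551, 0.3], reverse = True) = [47.716, 42.551, 0.3, -36.659]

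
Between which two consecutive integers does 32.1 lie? 32 and 33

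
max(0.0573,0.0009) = 0.0573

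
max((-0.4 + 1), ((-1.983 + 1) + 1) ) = 0.6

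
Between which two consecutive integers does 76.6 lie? 76 and 77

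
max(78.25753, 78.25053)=78.25753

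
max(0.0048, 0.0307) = 0.0307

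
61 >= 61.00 True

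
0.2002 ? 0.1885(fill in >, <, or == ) >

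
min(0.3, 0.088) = 0.088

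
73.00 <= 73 True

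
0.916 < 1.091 True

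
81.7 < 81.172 False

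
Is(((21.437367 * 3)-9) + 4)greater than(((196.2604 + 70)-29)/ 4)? No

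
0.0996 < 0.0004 False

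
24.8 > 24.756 True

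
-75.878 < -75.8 True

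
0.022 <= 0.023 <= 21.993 True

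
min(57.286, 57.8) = 57.286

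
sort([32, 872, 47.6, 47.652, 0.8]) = [0.8, 32, 47.6, 47.652, 872]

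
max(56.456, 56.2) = 56.456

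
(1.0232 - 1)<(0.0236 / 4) False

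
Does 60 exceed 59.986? Yes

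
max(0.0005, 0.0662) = 0.0662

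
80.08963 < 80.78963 True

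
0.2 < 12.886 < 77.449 True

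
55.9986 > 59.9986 False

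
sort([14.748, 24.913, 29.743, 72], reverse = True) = [72, 29.743, 24.913, 14.748]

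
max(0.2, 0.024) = 0.2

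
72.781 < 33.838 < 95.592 False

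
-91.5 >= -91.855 True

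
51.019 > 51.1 False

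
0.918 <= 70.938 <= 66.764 False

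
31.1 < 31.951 True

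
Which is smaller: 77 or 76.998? 76.998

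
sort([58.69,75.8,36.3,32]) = [32,36.3,58.69,75.8]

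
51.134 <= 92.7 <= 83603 True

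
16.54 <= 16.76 True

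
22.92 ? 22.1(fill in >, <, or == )>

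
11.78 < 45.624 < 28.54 False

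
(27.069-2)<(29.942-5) False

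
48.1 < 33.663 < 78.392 False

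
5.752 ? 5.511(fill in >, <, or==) >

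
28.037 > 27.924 True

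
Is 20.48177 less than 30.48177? Yes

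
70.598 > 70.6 False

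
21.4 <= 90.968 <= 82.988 False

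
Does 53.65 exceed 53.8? No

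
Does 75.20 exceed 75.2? No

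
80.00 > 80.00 False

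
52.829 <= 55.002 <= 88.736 True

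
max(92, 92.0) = 92.0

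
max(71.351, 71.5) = 71.5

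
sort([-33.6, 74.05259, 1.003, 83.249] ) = [-33.6, 1.003, 74.05259, 83.249]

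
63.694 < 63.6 False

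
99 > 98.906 True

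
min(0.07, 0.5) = 0.07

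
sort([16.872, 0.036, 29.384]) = [0.036, 16.872, 29.384]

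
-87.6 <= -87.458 True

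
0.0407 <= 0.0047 False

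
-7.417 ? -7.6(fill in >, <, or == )>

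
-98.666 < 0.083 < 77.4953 True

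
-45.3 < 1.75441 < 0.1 False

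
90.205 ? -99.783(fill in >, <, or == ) >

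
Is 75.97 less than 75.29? No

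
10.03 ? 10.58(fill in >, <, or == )<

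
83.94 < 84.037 True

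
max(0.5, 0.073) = 0.5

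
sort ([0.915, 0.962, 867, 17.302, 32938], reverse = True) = [32938, 867, 17.302, 0.962, 0.915]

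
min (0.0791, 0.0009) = 0.0009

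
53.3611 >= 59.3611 False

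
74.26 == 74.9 False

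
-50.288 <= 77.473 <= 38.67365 False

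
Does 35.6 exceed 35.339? Yes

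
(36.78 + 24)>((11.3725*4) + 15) True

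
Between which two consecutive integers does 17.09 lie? 17 and 18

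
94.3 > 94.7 False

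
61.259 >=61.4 False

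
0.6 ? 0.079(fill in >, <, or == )>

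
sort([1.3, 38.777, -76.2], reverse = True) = [38.777, 1.3, -76.2]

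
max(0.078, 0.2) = 0.2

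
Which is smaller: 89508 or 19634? 19634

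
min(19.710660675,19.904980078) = 19.710660675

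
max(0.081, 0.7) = 0.7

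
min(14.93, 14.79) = 14.79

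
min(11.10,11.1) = 11.10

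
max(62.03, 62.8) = 62.8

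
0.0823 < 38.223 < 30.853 False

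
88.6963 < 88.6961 False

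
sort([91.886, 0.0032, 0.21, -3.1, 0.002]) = [-3.1, 0.002, 0.0032, 0.21, 91.886]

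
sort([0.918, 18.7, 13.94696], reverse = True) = [18.7, 13.94696, 0.918]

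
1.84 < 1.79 False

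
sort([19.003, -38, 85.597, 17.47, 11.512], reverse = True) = [85.597, 19.003, 17.47, 11.512, -38]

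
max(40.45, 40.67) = 40.67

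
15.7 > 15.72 False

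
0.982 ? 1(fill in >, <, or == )<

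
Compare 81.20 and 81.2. They are equal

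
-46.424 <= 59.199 True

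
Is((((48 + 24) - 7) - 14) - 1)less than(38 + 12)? No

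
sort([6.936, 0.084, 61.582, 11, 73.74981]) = [0.084, 6.936, 11, 61.582, 73.74981]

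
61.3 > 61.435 False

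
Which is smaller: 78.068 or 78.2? 78.068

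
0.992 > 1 False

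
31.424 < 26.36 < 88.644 False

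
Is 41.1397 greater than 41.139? Yes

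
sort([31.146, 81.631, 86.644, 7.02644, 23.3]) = [7.02644, 23.3, 31.146, 81.631, 86.644]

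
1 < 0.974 False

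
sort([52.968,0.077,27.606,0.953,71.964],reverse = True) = [71.964,52.968,27.606,0.953,0.077]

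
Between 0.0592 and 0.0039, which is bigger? 0.0592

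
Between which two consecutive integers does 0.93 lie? 0 and 1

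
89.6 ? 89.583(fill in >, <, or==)>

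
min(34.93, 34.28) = 34.28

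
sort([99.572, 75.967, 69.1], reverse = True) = [99.572, 75.967, 69.1]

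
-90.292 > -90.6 True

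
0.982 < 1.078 True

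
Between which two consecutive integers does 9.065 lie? 9 and 10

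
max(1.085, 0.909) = 1.085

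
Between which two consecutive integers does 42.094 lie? 42 and 43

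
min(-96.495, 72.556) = -96.495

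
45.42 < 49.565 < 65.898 True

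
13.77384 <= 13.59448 False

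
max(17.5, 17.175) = 17.5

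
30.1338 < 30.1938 True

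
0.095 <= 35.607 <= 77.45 True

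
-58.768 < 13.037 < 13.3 True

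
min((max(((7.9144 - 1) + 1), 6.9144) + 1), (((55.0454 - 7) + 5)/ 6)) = 8.8409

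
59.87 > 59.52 True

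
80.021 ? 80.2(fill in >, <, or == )<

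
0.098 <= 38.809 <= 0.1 False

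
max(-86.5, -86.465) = -86.465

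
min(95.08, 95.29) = 95.08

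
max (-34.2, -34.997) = -34.2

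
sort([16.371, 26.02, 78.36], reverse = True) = [78.36, 26.02, 16.371]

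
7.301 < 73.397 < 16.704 False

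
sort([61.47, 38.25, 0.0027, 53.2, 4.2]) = [0.0027, 4.2, 38.25, 53.2, 61.47]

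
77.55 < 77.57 True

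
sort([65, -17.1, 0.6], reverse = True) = [65, 0.6, -17.1]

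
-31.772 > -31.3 False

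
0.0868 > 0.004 True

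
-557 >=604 False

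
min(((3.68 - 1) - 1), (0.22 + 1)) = 1.22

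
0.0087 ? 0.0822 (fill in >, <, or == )<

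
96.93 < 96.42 False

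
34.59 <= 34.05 False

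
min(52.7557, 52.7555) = 52.7555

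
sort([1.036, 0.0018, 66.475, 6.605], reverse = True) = [66.475, 6.605, 1.036, 0.0018]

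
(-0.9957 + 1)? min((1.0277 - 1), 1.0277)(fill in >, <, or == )<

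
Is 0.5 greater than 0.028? Yes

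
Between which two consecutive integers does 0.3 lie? 0 and 1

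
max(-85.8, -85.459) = -85.459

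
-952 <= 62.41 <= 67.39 True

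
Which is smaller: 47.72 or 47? 47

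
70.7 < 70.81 True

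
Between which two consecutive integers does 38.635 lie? 38 and 39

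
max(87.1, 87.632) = 87.632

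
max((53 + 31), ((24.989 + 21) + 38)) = 84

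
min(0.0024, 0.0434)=0.0024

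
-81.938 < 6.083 True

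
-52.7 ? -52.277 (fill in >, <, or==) <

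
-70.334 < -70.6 False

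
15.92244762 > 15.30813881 True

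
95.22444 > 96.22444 False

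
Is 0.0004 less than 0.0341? Yes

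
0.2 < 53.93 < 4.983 False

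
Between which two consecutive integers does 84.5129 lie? 84 and 85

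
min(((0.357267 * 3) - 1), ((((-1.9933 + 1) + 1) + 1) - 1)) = 0.0067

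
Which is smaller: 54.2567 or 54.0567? 54.0567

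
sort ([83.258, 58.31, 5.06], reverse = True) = [83.258, 58.31, 5.06]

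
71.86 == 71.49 False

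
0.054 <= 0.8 True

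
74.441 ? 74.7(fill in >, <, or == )<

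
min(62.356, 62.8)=62.356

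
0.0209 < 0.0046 False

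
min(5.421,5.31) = 5.31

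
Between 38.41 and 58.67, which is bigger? 58.67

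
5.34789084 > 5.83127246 False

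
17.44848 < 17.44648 False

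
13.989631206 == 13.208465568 False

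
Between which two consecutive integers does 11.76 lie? 11 and 12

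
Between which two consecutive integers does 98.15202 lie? 98 and 99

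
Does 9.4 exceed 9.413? No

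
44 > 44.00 False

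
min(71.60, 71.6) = 71.60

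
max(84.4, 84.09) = 84.4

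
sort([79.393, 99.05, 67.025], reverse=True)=[99.05, 79.393, 67.025]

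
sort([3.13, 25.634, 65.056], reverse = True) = [65.056, 25.634, 3.13]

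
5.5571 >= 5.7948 False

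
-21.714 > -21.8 True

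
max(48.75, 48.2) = 48.75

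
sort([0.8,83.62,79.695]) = [0.8,79.695,83.62]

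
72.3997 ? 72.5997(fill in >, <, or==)<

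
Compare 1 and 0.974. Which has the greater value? 1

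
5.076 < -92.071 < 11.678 False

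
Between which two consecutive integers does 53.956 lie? 53 and 54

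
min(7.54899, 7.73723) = 7.54899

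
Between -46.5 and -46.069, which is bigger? -46.069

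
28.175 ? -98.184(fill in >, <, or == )>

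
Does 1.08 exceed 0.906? Yes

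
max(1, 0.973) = 1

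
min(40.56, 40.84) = 40.56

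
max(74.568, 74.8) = 74.8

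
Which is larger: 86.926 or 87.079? 87.079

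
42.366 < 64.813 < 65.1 True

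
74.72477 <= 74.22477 False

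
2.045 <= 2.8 True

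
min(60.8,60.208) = 60.208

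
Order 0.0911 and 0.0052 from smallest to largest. 0.0052, 0.0911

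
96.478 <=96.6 True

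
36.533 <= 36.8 True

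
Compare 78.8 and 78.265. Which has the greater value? 78.8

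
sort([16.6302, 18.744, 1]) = [1, 16.6302, 18.744]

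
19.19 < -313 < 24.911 False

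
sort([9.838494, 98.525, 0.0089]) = [0.0089, 9.838494, 98.525]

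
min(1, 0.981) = 0.981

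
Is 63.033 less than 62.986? No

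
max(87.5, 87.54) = 87.54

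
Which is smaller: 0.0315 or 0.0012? 0.0012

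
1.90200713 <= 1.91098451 True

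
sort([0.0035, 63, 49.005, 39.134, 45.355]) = [0.0035, 39.134, 45.355, 49.005, 63]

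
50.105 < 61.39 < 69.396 True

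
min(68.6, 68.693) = 68.6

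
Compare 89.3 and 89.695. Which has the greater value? 89.695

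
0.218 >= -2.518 True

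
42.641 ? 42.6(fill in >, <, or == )>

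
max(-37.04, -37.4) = -37.04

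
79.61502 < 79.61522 True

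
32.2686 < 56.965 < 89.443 True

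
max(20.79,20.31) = 20.79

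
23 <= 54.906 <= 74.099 True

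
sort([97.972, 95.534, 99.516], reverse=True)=[99.516, 97.972, 95.534]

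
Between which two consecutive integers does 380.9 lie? 380 and 381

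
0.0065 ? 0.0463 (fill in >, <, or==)<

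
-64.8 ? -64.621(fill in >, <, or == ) <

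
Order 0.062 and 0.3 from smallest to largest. 0.062, 0.3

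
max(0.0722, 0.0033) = 0.0722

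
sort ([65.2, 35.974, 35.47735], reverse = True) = [65.2, 35.974, 35.47735]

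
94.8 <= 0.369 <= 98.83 False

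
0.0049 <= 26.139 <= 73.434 True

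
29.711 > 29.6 True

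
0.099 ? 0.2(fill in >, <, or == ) <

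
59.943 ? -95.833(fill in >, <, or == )>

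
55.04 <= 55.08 True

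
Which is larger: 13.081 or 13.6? 13.6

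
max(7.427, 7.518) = 7.518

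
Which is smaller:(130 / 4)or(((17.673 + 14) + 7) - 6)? (130 / 4)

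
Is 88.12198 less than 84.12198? No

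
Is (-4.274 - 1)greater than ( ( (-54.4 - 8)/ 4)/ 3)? No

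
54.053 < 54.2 True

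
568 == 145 False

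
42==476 False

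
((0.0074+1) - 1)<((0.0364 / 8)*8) True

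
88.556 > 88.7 False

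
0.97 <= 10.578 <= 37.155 True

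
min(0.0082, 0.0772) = 0.0082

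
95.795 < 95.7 False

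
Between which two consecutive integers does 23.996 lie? 23 and 24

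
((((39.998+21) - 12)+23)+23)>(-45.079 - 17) True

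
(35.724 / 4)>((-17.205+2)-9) True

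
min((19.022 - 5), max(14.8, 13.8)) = 14.022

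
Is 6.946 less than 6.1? No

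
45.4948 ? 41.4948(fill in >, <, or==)>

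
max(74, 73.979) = 74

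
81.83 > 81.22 True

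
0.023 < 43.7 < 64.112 True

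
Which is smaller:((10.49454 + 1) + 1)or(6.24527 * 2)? (6.24527 * 2)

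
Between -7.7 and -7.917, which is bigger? -7.7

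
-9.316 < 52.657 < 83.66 True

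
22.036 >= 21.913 True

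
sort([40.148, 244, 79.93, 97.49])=[40.148, 79.93, 97.49, 244]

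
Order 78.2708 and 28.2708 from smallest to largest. 28.2708, 78.2708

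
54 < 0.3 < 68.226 False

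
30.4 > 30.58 False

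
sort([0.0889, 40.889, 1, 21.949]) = [0.0889, 1, 21.949, 40.889]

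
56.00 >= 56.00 True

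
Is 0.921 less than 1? Yes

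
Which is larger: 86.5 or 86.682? 86.682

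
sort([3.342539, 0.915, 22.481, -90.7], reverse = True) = [22.481, 3.342539, 0.915, -90.7]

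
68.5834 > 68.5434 True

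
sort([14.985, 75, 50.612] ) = [14.985, 50.612, 75]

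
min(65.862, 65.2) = 65.2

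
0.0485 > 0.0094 True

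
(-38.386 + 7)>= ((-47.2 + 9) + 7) False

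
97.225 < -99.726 False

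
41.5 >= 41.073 True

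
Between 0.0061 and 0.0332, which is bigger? 0.0332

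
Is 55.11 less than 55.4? Yes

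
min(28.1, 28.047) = 28.047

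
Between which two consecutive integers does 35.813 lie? 35 and 36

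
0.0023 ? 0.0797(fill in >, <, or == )<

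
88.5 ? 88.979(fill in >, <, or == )<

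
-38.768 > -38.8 True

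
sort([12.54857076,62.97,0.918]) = [0.918,12.54857076,62.97]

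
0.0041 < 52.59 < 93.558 True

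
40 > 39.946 True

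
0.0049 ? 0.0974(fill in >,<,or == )<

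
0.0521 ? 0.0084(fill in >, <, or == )>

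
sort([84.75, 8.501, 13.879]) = [8.501, 13.879, 84.75]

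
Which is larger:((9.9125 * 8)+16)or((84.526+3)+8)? ((84.526+3)+8)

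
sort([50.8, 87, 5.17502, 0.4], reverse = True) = [87, 50.8, 5.17502, 0.4]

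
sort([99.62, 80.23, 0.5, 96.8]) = [0.5, 80.23, 96.8, 99.62]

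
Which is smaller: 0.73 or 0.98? 0.73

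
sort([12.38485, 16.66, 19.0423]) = [12.38485, 16.66, 19.0423]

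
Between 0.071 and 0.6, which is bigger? 0.6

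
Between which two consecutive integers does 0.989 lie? 0 and 1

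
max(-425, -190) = -190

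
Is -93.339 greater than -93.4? Yes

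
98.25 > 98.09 True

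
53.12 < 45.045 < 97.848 False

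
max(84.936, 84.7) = 84.936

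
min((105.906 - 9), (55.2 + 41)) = 96.2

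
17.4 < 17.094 False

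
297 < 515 True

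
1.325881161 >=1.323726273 True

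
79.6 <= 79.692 True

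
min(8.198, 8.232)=8.198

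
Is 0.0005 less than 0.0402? Yes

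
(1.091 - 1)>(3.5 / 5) False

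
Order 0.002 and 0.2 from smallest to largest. 0.002, 0.2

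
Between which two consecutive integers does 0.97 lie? 0 and 1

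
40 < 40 False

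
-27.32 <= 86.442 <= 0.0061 False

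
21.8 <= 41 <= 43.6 True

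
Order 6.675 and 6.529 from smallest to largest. 6.529, 6.675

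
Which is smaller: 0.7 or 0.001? 0.001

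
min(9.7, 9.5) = 9.5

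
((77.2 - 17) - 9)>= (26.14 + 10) True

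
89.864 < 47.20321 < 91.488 False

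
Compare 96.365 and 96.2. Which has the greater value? 96.365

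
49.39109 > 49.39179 False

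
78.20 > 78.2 False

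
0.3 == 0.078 False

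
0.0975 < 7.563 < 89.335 True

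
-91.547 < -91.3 True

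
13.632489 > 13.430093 True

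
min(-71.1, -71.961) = -71.961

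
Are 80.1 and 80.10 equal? Yes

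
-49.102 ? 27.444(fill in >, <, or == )<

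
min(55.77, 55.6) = 55.6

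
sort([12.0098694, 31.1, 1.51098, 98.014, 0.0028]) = [0.0028, 1.51098, 12.0098694, 31.1, 98.014]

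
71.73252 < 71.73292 True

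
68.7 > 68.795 False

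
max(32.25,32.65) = 32.65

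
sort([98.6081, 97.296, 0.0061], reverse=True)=[98.6081, 97.296, 0.0061]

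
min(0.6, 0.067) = 0.067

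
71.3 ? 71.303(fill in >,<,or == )<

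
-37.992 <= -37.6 True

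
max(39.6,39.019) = 39.6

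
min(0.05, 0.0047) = 0.0047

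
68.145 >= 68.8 False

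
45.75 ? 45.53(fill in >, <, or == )>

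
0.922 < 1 True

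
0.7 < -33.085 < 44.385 False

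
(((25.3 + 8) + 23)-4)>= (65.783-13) False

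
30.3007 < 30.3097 True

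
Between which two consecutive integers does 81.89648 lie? 81 and 82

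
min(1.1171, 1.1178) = 1.1171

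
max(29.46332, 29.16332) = 29.46332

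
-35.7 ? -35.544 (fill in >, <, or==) <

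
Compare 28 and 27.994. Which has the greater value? 28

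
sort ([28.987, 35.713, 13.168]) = [13.168, 28.987, 35.713]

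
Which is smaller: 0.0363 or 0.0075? 0.0075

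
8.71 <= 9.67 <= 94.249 True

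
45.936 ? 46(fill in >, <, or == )<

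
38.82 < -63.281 False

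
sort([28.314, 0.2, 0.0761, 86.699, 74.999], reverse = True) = [86.699, 74.999, 28.314, 0.2, 0.0761]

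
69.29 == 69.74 False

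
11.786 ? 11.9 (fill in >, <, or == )<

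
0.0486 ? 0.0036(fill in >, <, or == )>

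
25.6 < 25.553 False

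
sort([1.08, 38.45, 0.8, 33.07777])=[0.8, 1.08, 33.07777, 38.45]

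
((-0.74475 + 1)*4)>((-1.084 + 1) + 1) True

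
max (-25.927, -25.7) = -25.7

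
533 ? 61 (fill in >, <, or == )>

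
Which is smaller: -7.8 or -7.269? -7.8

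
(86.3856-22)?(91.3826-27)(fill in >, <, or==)>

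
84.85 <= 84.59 False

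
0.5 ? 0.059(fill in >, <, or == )>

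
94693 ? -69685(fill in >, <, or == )>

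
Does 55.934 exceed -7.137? Yes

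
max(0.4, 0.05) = 0.4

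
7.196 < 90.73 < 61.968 False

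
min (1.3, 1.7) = 1.3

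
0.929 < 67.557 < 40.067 False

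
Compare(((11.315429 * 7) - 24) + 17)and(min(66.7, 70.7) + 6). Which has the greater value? (min(66.7, 70.7) + 6)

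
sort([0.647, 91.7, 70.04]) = [0.647, 70.04, 91.7]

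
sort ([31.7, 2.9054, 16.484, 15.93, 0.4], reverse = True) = [31.7, 16.484, 15.93, 2.9054, 0.4]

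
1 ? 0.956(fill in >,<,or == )>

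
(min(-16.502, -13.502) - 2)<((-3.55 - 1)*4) True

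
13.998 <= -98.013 False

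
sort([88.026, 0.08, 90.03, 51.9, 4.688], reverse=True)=[90.03, 88.026, 51.9, 4.688, 0.08]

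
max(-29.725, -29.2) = -29.2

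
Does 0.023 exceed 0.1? No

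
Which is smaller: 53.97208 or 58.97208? 53.97208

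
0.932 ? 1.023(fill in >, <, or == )<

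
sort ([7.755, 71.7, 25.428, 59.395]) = [7.755, 25.428, 59.395, 71.7]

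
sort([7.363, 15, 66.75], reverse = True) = [66.75, 15, 7.363]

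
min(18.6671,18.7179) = 18.6671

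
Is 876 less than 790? No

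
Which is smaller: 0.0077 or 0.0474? 0.0077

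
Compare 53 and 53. They are equal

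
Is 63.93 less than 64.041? Yes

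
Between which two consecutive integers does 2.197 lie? 2 and 3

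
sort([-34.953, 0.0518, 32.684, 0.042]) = [-34.953, 0.042, 0.0518, 32.684]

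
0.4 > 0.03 True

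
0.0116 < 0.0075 False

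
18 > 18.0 False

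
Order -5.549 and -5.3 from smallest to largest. -5.549,-5.3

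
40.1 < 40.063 False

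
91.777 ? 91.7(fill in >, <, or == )>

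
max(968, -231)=968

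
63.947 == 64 False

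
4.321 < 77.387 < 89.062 True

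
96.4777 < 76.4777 False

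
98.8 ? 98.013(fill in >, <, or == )>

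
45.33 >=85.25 False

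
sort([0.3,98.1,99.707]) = [0.3,98.1,99.707]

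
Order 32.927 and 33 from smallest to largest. 32.927, 33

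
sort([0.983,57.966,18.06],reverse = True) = [57.966,18.06,0.983]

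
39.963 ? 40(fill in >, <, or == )<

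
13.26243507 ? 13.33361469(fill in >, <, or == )<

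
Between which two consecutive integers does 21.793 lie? 21 and 22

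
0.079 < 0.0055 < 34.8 False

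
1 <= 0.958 False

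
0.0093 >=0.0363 False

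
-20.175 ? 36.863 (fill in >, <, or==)<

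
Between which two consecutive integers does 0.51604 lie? 0 and 1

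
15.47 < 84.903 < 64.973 False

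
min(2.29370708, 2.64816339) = 2.29370708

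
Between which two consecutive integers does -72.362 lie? -73 and -72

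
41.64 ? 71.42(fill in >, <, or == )<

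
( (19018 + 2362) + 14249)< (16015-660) False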